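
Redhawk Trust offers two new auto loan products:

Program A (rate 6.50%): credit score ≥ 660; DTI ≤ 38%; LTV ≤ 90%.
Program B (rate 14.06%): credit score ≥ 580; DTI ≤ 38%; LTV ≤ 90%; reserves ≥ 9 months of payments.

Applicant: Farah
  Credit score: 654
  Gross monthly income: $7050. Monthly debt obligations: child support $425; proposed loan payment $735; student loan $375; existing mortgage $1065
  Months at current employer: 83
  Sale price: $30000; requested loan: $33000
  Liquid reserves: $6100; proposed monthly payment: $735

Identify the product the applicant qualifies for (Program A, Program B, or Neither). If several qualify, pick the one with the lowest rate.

Neither

Total debts = (425 + 735 + 375 + 1,065) = 2,600; DTI = 2,600/7,050 = 36.9%.
LTV = 33,000/30,000 = 110%.
Reserves = 6,100/735 = 8.3 months.
Program A: score 654 < 660; DTI 36.9% ≤ 38%; LTV 110% > 90% → does not qualify.
Program B: score 654 ≥ 580; DTI 36.9% ≤ 38%; LTV 110% > 90%; reserves 8.3 < 9 mo → does not qualify.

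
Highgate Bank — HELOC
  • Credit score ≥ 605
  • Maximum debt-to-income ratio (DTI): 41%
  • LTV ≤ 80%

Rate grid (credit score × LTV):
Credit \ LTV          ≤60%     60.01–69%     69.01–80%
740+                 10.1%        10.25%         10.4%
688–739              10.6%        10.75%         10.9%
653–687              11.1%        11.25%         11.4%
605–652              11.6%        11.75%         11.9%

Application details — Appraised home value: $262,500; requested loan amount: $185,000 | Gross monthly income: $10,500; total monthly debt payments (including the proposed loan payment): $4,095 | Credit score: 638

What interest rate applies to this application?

11.9%

Credit score 638 ≥ 605; DTI: 4,095 ÷ 10,500 = 39%, within the 41% cap
Loan-to-value = 185,000/262,500 = 70.5% — pass (80% max)
Row: 638 falls in 605–652. Column: 70.5% falls in 69.01–80%. Rate = 11.9%.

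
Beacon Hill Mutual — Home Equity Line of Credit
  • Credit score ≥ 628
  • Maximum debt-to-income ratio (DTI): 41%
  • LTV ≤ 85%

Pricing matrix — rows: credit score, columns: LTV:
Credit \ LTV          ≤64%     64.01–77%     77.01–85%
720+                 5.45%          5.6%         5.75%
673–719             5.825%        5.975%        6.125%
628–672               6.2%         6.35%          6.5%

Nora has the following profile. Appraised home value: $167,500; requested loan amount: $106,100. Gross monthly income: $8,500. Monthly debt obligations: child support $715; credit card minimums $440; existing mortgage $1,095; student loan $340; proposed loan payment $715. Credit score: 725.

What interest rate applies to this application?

5.45%

Credit score 725 ≥ 628; Total monthly debts = (715 + 440 + 1,095 + 340 + 715) = 3,305. DTI = 3,305/8,500 = 38.9% ≤ 41%
LTV = 106,100/167,500 = 63.3% ≤ 85%
Score 725 is in the 720+ band; LTV 63.3% is in the ≤64% band → 5.45%.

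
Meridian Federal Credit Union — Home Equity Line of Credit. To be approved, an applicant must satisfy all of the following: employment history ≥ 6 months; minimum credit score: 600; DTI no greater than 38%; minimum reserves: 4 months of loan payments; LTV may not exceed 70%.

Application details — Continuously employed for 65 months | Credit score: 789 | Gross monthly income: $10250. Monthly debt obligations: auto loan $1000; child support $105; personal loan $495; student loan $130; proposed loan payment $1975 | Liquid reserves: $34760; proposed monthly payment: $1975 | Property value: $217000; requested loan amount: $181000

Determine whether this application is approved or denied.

Employment 65 ≥ 6 months
Credit score 789 ≥ 600 (meets)
Total monthly debts = (1,000 + 105 + 495 + 130 + 1,975) = 3,705. DTI: 3,705 ÷ 10,250 = 36.1%, within the 38% cap
Reserves: 34,760 ÷ 1,975 = 17.6 months (meets 4-month minimum)
LTV = 181,000/217,000 = 83.4% > 70%
Fails on LTV.

Denied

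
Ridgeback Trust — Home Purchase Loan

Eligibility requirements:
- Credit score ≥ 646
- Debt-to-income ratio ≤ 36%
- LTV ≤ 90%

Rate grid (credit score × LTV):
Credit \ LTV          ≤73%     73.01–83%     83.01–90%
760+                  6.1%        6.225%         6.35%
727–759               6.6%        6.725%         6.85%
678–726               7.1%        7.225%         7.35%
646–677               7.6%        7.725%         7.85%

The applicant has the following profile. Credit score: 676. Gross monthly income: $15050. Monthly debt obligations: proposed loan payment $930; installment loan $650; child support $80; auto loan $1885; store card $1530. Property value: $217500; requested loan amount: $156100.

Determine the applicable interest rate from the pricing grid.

Credit score 676 ≥ 646; Total monthly debts = (930 + 650 + 80 + 1,885 + 1,530) = 5,075. DTI = 5,075/15,050 = 33.7% ≤ 36%
LTV = 156,100/217,500 = 71.8% ≤ 90%
Credit 676 → row 646–677; LTV 71.8% → column ≤73%. Grid cell → 7.6%.

7.6%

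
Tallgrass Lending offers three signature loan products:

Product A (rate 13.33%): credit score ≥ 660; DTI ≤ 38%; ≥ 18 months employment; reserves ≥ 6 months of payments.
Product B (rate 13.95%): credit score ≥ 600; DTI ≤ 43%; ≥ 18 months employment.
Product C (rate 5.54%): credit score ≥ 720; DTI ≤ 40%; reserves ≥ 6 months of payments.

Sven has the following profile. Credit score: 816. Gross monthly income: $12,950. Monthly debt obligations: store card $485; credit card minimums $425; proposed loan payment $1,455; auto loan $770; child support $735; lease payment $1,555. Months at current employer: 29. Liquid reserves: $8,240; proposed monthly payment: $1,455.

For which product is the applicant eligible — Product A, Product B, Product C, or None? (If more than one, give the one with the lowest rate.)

Total debts = (485 + 425 + 1,455 + 770 + 735 + 1,555) = 5,425; DTI = 5,425/12,950 = 41.9%.
Reserves = 8,240/1,455 = 5.7 months.
Product A: score 816 ≥ 660; DTI 41.9% > 38%; employment 29 ≥ 18 mo; reserves 5.7 < 6 mo → does not qualify.
Product B: score 816 ≥ 600; DTI 41.9% ≤ 43%; employment 29 ≥ 18 mo → qualifies.
Product C: score 816 ≥ 720; DTI 41.9% > 40%; reserves 5.7 < 6 mo → does not qualify.

Product B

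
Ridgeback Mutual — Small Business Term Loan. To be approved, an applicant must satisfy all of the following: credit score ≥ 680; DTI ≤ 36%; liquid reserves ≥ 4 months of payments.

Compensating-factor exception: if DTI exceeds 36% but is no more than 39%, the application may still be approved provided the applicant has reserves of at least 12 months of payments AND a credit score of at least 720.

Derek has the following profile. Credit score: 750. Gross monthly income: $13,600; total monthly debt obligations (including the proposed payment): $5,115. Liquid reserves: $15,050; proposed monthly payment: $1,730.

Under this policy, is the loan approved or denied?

Denied

Credit score 750 ≥ 680 (meets base)
DTI = 5,115/13,600 = 37.6% > 36% — standard DTI limit exceeded.
Liquid reserves cover 15,050/1,730 = 8.7 months — ≥ 4 required
37.6% falls in the override range (36%–39%), so the compensating-factor test applies.
Reserves 8.7 < 12 months; credit score 750 ≥ 720.
Override conditions not both satisfied; exception does not apply.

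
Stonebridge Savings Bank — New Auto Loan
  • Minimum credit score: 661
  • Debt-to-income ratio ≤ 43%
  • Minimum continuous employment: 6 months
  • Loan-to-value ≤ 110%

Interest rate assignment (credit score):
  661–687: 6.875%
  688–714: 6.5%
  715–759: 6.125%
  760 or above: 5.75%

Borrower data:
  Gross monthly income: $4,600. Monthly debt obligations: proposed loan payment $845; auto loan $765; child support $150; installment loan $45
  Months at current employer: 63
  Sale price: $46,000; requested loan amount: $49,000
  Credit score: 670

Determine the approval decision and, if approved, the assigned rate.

Approved at 6.875%

Credit score 670 ≥ 661 (meets minimum)
LTV: 49,000 ÷ 46,000 = 106.5%, within 110% cap
Total monthly debts = (845 + 765 + 150 + 45) = 1,805. DTI = 1,805/4,600 = 39.2% ≤ 43%
Employment 63 ≥ 6 months
All requirements met. Score 670 falls in the 661–687 tier → 6.875%.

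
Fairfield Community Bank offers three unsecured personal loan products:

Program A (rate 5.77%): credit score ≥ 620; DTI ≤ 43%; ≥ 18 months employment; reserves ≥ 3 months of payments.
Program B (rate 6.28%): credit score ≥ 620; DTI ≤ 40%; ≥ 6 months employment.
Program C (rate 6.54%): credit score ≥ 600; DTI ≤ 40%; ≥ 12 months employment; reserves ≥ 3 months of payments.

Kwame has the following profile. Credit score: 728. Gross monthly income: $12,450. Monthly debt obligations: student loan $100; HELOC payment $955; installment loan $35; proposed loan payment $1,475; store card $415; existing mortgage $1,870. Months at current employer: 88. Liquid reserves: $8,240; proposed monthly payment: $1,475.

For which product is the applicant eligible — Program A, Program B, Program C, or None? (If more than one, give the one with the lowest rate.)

Total debts = (100 + 955 + 35 + 1,475 + 415 + 1,870) = 4,850; DTI = 4,850/12,450 = 39%.
Reserves = 8,240/1,475 = 5.6 months.
Program A: score 728 ≥ 620; DTI 39% ≤ 43%; employment 88 ≥ 18 mo; reserves 5.6 ≥ 3 mo → qualifies.
Program B: score 728 ≥ 620; DTI 39% ≤ 40%; employment 88 ≥ 6 mo → qualifies.
Program C: score 728 ≥ 600; DTI 39% ≤ 40%; employment 88 ≥ 12 mo; reserves 5.6 ≥ 3 mo → qualifies.
Qualifying: Program A, Program B, Program C. Lowest rate is 5.77% → Program A.

Program A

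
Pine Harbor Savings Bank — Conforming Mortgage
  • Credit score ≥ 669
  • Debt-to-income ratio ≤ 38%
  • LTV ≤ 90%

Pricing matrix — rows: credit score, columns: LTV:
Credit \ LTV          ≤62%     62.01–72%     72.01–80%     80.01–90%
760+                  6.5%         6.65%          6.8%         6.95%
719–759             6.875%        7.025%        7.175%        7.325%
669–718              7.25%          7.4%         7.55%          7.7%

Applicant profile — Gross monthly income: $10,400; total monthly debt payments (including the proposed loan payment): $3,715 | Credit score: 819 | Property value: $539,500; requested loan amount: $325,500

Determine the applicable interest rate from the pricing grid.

Credit score 819 ≥ 669; DTI: 3,715 ÷ 10,400 = 35.7%, within the 38% cap
LTV = 325,500/539,500 = 60.3% ≤ 90%
Row: 819 falls in 760+. Column: 60.3% falls in ≤62%. Rate = 6.5%.

6.5%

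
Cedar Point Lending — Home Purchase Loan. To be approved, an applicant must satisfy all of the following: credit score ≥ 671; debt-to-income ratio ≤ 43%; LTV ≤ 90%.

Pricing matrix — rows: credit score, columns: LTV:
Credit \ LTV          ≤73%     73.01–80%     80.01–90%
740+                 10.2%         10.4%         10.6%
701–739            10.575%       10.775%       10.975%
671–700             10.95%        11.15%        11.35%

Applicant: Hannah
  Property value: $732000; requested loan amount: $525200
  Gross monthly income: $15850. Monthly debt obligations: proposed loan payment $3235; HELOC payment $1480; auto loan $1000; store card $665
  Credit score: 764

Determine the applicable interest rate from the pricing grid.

10.2%

Credit score 764 ≥ 671; Total monthly debts = (3,235 + 1,480 + 1,000 + 665) = 6,380. DTI: 6,380 ÷ 15,850 = 40.3%, within the 43% cap
LTV = 525,200/732,000 = 71.7% ≤ 90%
Score 764 is in the 740+ band; LTV 71.7% is in the ≤73% band → 10.2%.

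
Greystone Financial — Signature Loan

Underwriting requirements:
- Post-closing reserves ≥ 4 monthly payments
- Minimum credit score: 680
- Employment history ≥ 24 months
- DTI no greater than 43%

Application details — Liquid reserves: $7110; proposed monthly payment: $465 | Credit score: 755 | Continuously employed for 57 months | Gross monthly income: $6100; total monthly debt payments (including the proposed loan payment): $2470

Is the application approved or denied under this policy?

Approved

Liquid reserves cover 7,110/465 = 15.3 months — ≥ 4 required
Credit score 755 ≥ 680 (meets)
Employment 57 ≥ 24 months
DTI = 2,470/6,100 = 40.5% ≤ 43%
All criteria satisfied.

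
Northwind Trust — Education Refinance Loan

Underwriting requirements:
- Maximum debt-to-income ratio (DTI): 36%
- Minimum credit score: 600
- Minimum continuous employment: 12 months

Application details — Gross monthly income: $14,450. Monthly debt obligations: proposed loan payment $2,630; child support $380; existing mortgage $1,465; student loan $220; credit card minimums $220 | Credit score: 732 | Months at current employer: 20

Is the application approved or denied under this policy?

Total monthly debts = (2,630 + 380 + 1,465 + 220 + 220) = 4,915. Debt-to-income = 4,915/14,450 = 34% — meets 36% limit
Credit score 732 ≥ 600 (meets)
Employment 20 ≥ 12 months
All criteria satisfied.

Approved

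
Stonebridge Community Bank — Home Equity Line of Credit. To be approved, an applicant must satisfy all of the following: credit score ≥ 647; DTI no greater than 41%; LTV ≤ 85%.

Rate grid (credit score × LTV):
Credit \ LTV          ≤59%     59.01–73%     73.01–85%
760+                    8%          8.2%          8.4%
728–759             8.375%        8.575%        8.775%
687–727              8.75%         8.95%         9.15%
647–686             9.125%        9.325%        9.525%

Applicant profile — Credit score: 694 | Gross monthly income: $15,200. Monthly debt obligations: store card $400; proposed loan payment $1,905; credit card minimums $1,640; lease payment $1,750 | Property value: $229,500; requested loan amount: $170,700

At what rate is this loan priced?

Credit score 694 ≥ 647; Total monthly debts = (400 + 1,905 + 1,640 + 1,750) = 5,695. Debt-to-income = 5,695/15,200 = 37.5% — meets 41% limit
Loan-to-value = 170,700/229,500 = 74.4% — pass (85% max)
Row: 694 falls in 687–727. Column: 74.4% falls in 73.01–85%. Rate = 9.15%.

9.15%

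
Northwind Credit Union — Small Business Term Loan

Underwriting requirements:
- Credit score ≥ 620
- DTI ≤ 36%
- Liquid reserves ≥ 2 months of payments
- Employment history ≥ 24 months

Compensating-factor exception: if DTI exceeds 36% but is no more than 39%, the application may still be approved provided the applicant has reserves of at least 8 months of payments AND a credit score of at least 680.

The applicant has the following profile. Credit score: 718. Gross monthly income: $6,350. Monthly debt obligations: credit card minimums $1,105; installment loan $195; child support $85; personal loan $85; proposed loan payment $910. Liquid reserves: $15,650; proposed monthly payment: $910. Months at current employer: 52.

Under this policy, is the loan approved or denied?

Credit score 718 ≥ 620 (meets base)
Total debts = (1,105 + 195 + 85 + 85 + 910) = 2,380. DTI: 2,380 ÷ 6,350 = 37.5%, over the 36% base limit.
Reserves: 15,650 ÷ 910 = 17.2 months (meets 2-month minimum)
Employment 52 ≥ 24 months
37.5% falls in the override range (36%–39%), so the compensating-factor test applies.
Override check — reserves: 17.2 mo (ok); score: 718 (ok).
Both override conditions satisfied; DTI exception granted.

Approved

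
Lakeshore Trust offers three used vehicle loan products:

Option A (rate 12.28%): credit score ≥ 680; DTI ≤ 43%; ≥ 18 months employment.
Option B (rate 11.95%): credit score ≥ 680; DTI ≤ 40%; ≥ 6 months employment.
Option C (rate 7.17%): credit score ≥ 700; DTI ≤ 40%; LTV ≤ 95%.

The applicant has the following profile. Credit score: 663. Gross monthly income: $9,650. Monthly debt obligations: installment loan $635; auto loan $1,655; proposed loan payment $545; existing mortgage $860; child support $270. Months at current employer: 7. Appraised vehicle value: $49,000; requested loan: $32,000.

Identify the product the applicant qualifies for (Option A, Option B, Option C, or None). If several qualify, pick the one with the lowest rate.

None

Total debts = (635 + 1,655 + 545 + 860 + 270) = 3,965; DTI = 3,965/9,650 = 41.1%.
LTV = 32,000/49,000 = 65.3%.
Option A: score 663 < 680; DTI 41.1% ≤ 43%; employment 7 < 18 mo → does not qualify.
Option B: score 663 < 680; DTI 41.1% > 40%; employment 7 ≥ 6 mo → does not qualify.
Option C: score 663 < 700; DTI 41.1% > 40%; LTV 65.3% ≤ 95% → does not qualify.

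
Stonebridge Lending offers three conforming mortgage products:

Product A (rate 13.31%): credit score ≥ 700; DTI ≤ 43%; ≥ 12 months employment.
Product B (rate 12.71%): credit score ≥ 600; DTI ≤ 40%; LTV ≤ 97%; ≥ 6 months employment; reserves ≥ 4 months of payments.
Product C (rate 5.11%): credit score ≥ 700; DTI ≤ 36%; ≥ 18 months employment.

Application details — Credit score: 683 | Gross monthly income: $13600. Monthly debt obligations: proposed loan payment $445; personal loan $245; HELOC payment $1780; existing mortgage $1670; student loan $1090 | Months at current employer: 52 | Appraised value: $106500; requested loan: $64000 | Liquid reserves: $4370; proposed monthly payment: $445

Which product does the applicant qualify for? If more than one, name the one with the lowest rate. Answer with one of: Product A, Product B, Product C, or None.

Product B

Total debts = (445 + 245 + 1,780 + 1,670 + 1,090) = 5,230; DTI = 5,230/13,600 = 38.5%.
LTV = 64,000/106,500 = 60.1%.
Reserves = 4,370/445 = 9.8 months.
Product A: score 683 < 700; DTI 38.5% ≤ 43%; employment 52 ≥ 12 mo → does not qualify.
Product B: score 683 ≥ 600; DTI 38.5% ≤ 40%; LTV 60.1% ≤ 97%; employment 52 ≥ 6 mo; reserves 9.8 ≥ 4 mo → qualifies.
Product C: score 683 < 700; DTI 38.5% > 36%; employment 52 ≥ 18 mo → does not qualify.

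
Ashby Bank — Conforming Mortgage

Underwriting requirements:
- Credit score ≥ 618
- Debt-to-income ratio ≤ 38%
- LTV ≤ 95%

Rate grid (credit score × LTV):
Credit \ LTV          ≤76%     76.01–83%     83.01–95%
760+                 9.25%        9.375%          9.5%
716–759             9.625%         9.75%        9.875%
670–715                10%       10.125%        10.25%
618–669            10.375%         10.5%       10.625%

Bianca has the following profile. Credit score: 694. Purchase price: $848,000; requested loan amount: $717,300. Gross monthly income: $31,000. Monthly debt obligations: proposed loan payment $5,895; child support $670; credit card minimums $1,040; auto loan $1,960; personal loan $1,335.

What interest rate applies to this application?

Credit score 694 ≥ 618; Total monthly debts = (5,895 + 670 + 1,040 + 1,960 + 1,335) = 10,900. DTI: 10,900 ÷ 31,000 = 35.2%, within the 38% cap
LTV: 717,300 ÷ 848,000 = 84.6%, within 95% cap
Score 694 is in the 670–715 band; LTV 84.6% is in the 83.01–95% band → 10.25%.

10.25%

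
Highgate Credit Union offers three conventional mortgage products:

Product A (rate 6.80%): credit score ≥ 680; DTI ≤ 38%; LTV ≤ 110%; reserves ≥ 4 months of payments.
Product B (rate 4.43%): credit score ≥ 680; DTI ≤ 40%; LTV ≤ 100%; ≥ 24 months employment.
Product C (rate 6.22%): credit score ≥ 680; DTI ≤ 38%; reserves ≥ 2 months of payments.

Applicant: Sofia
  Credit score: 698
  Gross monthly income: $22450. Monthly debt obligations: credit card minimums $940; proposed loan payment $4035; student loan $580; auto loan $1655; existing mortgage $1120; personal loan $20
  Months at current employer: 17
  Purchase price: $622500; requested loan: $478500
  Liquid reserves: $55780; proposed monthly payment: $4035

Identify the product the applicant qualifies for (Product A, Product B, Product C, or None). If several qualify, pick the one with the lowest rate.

Total debts = (940 + 4,035 + 580 + 1,655 + 1,120 + 20) = 8,350; DTI = 8,350/22,450 = 37.2%.
LTV = 478,500/622,500 = 76.9%.
Reserves = 55,780/4,035 = 13.8 months.
Product A: score 698 ≥ 680; DTI 37.2% ≤ 38%; LTV 76.9% ≤ 110%; reserves 13.8 ≥ 4 mo → qualifies.
Product B: score 698 ≥ 680; DTI 37.2% ≤ 40%; LTV 76.9% ≤ 100%; employment 17 < 24 mo → does not qualify.
Product C: score 698 ≥ 680; DTI 37.2% ≤ 38%; reserves 13.8 ≥ 2 mo → qualifies.
Qualifying: Product A, Product C. Lowest rate is 6.22% → Product C.

Product C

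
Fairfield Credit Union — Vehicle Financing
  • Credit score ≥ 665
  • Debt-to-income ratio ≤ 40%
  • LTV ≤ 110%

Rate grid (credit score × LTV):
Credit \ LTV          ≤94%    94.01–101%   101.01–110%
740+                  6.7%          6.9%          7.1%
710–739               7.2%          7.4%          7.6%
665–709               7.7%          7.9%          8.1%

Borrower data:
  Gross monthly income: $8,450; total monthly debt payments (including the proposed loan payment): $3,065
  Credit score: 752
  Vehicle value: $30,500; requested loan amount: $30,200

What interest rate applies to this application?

6.9%

Credit score 752 ≥ 665; Debt-to-income = 3,065/8,450 = 36.3% — meets 40% limit
LTV: 30,200 ÷ 30,500 = 99%, within 110% cap
Credit 752 → row 740+; LTV 99% → column 94.01–101%. Grid cell → 6.9%.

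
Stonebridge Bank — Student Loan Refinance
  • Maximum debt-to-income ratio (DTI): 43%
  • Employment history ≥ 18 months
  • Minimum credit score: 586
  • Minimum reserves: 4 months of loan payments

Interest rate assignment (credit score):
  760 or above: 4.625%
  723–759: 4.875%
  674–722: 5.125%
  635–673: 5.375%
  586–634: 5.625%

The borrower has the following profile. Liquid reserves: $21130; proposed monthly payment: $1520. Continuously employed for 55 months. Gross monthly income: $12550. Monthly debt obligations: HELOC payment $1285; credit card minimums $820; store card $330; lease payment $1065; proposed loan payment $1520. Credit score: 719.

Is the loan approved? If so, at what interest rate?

Credit score 719 ≥ 586 (meets minimum)
Total monthly debts = (1,285 + 820 + 330 + 1,065 + 1,520) = 5,020. Debt-to-income = 5,020/12,550 = 40% — meets 43% limit
Employment 55 ≥ 18 months
Reserves: 21,130 ÷ 1,520 = 13.9 months (meets 4-month minimum)
All requirements met. Score 719 falls in the 674–722 tier → 5.125%.

Approved at 5.125%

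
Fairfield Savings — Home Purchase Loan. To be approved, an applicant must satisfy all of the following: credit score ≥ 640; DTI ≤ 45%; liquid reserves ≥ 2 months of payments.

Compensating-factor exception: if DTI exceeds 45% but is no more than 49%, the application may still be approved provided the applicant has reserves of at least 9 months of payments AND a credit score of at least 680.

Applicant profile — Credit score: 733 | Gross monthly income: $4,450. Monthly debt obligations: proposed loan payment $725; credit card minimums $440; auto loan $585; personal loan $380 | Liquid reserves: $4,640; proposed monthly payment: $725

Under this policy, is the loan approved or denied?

Credit score 733 ≥ 640 (meets base)
Total debts = (725 + 440 + 585 + 380) = 2,130. DTI: 2,130 ÷ 4,450 = 47.9%, over the 45% base limit.
Reserves = 4,640/725 = 6.4 months ≥ 2
DTI 47.9% is within the 45%–49% exception band; checking compensating factors.
Reserves 6.4 < 9 months; credit score 733 ≥ 680.
Compensating-factor requirement not fully met.

Denied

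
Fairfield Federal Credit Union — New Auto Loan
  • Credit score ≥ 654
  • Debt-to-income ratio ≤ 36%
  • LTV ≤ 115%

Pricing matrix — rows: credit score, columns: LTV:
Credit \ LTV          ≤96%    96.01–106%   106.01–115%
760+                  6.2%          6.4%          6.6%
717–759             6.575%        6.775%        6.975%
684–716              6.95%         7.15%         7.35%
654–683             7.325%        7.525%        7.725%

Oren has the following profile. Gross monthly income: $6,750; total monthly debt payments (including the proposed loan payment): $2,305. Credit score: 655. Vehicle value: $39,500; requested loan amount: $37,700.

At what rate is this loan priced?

7.325%

Credit score 655 ≥ 654; DTI: 2,305 ÷ 6,750 = 34.1%, within the 36% cap
LTV = 37,700/39,500 = 95.4% ≤ 115%
Credit 655 → row 654–683; LTV 95.4% → column ≤96%. Grid cell → 7.325%.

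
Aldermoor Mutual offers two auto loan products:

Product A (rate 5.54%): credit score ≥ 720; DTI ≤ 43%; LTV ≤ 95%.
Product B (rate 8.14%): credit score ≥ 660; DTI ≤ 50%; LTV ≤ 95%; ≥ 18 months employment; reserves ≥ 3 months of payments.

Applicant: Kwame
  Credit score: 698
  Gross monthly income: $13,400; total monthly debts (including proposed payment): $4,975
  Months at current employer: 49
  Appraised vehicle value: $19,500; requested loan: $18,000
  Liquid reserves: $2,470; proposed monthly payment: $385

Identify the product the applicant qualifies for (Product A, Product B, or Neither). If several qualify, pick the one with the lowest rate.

DTI = 4,975/13,400 = 37.1%.
LTV = 18,000/19,500 = 92.3%.
Reserves = 2,470/385 = 6.4 months.
Product A: score 698 < 720; DTI 37.1% ≤ 43%; LTV 92.3% ≤ 95% → does not qualify.
Product B: score 698 ≥ 660; DTI 37.1% ≤ 50%; LTV 92.3% ≤ 95%; employment 49 ≥ 18 mo; reserves 6.4 ≥ 3 mo → qualifies.

Product B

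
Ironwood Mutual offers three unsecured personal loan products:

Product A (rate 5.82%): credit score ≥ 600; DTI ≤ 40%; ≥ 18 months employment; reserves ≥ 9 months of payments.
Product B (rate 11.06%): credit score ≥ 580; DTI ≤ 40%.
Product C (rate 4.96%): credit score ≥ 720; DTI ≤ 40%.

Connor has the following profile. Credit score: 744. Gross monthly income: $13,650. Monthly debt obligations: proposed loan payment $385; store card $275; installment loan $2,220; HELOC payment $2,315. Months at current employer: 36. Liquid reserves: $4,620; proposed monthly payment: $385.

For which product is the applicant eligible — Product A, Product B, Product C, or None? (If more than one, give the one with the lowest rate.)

Product C

Total debts = (385 + 275 + 2,220 + 2,315) = 5,195; DTI = 5,195/13,650 = 38.1%.
Reserves = 4,620/385 = 12.0 months.
Product A: score 744 ≥ 600; DTI 38.1% ≤ 40%; employment 36 ≥ 18 mo; reserves 12.0 ≥ 9 mo → qualifies.
Product B: score 744 ≥ 580; DTI 38.1% ≤ 40% → qualifies.
Product C: score 744 ≥ 720; DTI 38.1% ≤ 40% → qualifies.
Qualifying: Product A, Product B, Product C. Lowest rate is 4.96% → Product C.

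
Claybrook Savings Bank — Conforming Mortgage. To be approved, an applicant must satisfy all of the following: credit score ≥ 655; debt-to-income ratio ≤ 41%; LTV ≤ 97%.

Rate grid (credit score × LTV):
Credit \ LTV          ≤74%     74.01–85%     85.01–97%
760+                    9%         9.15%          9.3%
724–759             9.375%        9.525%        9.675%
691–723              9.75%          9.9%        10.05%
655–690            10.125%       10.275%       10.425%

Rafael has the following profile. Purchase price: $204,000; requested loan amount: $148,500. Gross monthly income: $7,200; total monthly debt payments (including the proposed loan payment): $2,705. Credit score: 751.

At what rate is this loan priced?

Credit score 751 ≥ 655; DTI: 2,705 ÷ 7,200 = 37.6%, within the 41% cap
LTV = 148,500/204,000 = 72.8% ≤ 97%
Score 751 is in the 724–759 band; LTV 72.8% is in the ≤74% band → 9.375%.

9.375%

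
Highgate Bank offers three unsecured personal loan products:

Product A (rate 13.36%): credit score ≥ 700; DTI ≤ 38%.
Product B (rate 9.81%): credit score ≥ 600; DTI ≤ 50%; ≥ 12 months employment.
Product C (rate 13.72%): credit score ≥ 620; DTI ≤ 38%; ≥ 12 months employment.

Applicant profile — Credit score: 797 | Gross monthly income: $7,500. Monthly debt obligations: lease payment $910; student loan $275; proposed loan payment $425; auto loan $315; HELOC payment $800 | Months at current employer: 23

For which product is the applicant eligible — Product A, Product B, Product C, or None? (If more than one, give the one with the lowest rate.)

Total debts = (910 + 275 + 425 + 315 + 800) = 2,725; DTI = 2,725/7,500 = 36.3%.
Product A: score 797 ≥ 700; DTI 36.3% ≤ 38% → qualifies.
Product B: score 797 ≥ 600; DTI 36.3% ≤ 50%; employment 23 ≥ 12 mo → qualifies.
Product C: score 797 ≥ 620; DTI 36.3% ≤ 38%; employment 23 ≥ 12 mo → qualifies.
Qualifying: Product A, Product B, Product C. Lowest rate is 9.81% → Product B.

Product B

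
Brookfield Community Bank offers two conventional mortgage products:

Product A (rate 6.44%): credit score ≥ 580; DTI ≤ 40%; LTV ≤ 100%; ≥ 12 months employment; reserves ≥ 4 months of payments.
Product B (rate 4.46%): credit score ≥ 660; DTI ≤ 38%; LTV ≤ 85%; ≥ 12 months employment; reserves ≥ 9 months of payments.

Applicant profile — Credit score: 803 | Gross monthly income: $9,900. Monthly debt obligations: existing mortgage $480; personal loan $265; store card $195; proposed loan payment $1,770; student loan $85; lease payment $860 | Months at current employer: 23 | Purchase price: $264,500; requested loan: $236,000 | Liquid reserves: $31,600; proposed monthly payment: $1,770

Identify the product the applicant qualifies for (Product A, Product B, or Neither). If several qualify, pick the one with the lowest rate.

Total debts = (480 + 265 + 195 + 1,770 + 85 + 860) = 3,655; DTI = 3,655/9,900 = 36.9%.
LTV = 236,000/264,500 = 89.2%.
Reserves = 31,600/1,770 = 17.9 months.
Product A: score 803 ≥ 580; DTI 36.9% ≤ 40%; LTV 89.2% ≤ 100%; employment 23 ≥ 12 mo; reserves 17.9 ≥ 4 mo → qualifies.
Product B: score 803 ≥ 660; DTI 36.9% ≤ 38%; LTV 89.2% > 85%; employment 23 ≥ 12 mo; reserves 17.9 ≥ 9 mo → does not qualify.

Product A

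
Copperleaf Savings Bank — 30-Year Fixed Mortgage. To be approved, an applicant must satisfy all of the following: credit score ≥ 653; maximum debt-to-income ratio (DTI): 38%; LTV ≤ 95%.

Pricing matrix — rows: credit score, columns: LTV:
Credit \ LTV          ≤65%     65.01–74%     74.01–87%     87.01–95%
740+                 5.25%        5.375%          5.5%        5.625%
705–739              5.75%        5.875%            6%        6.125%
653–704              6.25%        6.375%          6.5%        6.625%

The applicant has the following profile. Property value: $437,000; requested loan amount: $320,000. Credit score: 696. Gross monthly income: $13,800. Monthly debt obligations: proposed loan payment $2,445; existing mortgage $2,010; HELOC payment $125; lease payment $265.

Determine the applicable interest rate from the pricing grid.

Credit score 696 ≥ 653; Total monthly debts = (2,445 + 2,010 + 125 + 265) = 4,845. DTI = 4,845/13,800 = 35.1% ≤ 38%
LTV: 320,000 ÷ 437,000 = 73.2%, within 95% cap
Score 696 is in the 653–704 band; LTV 73.2% is in the 65.01–74% band → 6.375%.

6.375%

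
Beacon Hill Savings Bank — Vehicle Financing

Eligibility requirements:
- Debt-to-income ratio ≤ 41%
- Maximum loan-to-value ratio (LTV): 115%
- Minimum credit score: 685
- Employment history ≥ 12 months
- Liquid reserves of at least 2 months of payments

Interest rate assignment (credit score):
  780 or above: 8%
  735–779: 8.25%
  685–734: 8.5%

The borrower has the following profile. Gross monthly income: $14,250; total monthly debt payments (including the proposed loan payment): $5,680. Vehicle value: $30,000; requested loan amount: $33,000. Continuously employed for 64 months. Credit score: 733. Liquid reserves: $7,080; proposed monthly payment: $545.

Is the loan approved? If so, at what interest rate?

Credit score 733 ≥ 685 (meets minimum)
Employment 64 ≥ 12 months
LTV: 33,000 ÷ 30,000 = 110%, within 115% cap
Reserves: 7,080 ÷ 545 = 13.0 months (meets 2-month minimum)
DTI: 5,680 ÷ 14,250 = 39.9%, within the 41% cap
All requirements met. Score 733 falls in the 685–734 tier → 8.5%.

Approved at 8.5%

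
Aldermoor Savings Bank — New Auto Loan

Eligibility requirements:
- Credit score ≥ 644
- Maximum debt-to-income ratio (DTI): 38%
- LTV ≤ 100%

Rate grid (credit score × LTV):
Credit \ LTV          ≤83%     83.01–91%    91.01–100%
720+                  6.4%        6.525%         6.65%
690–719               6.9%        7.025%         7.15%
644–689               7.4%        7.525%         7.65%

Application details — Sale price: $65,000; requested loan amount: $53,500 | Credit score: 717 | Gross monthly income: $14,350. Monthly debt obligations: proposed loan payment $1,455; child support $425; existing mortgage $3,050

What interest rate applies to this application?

6.9%

Credit score 717 ≥ 644; Total monthly debts = (1,455 + 425 + 3,050) = 4,930. DTI: 4,930 ÷ 14,350 = 34.4%, within the 38% cap
Loan-to-value = 53,500/65,000 = 82.3% — pass (100% max)
Score 717 is in the 690–719 band; LTV 82.3% is in the ≤83% band → 6.9%.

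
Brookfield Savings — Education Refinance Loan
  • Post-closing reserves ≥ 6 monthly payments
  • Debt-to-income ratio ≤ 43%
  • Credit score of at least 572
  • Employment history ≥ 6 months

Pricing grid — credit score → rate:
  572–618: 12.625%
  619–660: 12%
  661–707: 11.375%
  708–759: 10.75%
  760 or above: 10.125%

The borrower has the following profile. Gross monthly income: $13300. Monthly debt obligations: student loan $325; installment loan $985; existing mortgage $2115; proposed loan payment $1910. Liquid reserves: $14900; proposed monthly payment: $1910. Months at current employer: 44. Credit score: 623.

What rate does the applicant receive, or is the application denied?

Credit score 623 ≥ 572 (meets minimum)
Total monthly debts = (325 + 985 + 2,115 + 1,910) = 5,335. Debt-to-income = 5,335/13,300 = 40.1% — meets 43% limit
Employment 44 ≥ 6 months
Reserves: 14,900 ÷ 1,910 = 7.8 months (meets 6-month minimum)
All requirements met. Score 623 falls in the 619–660 tier → 12%.

Approved at 12%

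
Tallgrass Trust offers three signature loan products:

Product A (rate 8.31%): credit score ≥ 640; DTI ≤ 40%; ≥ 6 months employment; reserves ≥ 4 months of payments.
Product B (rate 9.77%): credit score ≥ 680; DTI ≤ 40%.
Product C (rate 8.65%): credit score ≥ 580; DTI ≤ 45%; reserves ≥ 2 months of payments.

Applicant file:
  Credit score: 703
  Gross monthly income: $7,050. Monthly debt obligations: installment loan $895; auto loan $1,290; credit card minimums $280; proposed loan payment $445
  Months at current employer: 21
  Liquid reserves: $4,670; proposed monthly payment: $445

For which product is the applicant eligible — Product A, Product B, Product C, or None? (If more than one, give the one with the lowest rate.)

Total debts = (895 + 1,290 + 280 + 445) = 2,910; DTI = 2,910/7,050 = 41.3%.
Reserves = 4,670/445 = 10.5 months.
Product A: score 703 ≥ 640; DTI 41.3% > 40%; employment 21 ≥ 6 mo; reserves 10.5 ≥ 4 mo → does not qualify.
Product B: score 703 ≥ 680; DTI 41.3% > 40% → does not qualify.
Product C: score 703 ≥ 580; DTI 41.3% ≤ 45%; reserves 10.5 ≥ 2 mo → qualifies.

Product C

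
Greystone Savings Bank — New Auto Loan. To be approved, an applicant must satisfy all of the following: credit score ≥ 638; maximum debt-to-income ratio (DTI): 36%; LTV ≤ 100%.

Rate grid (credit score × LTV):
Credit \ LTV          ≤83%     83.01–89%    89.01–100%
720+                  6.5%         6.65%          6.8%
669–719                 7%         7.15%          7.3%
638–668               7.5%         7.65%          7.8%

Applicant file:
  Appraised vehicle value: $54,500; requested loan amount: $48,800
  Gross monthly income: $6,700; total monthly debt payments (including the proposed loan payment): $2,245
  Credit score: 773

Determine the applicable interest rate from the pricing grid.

6.8%

Credit score 773 ≥ 638; DTI: 2,245 ÷ 6,700 = 33.5%, within the 36% cap
Loan-to-value = 48,800/54,500 = 89.5% — pass (100% max)
Row: 773 falls in 720+. Column: 89.5% falls in 89.01–100%. Rate = 6.8%.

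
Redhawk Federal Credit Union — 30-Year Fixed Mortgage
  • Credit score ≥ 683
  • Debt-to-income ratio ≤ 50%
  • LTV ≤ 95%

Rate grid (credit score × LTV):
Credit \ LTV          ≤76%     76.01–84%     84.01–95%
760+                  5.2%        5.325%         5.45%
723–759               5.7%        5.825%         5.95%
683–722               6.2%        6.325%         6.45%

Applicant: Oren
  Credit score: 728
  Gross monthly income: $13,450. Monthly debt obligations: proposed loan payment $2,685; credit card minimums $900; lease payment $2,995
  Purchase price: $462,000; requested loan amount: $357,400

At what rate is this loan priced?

Credit score 728 ≥ 683; Total monthly debts = (2,685 + 900 + 2,995) = 6,580. DTI = 6,580/13,450 = 48.9% ≤ 50%
LTV = 357,400/462,000 = 77.4% ≤ 95%
Credit 728 → row 723–759; LTV 77.4% → column 76.01–84%. Grid cell → 5.825%.

5.825%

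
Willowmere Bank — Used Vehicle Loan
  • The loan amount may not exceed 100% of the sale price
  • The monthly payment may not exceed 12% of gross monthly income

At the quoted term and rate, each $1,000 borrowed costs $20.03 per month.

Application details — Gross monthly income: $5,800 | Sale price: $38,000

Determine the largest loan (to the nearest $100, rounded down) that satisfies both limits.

$34,700

Payment cap: 12% × $5,800 = $696/month.
At $20.03 per $1,000, that supports 696/20.03 × 1,000 ≈ $34,747 → $34,700.
LTV cap: 100% × $38,000 = $38,000 → $38,000.
Binding constraint: payment-to-income.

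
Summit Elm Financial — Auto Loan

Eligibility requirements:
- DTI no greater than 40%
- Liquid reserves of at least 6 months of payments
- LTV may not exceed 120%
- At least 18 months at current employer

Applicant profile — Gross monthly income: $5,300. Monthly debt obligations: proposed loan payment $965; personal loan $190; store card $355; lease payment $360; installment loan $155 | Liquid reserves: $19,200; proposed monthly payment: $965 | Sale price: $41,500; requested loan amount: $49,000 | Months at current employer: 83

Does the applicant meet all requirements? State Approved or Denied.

Approved

Total monthly debts = (965 + 190 + 355 + 360 + 155) = 2,025. DTI = 2,025/5,300 = 38.2% ≤ 40%
Reserves: 19,200 ÷ 965 = 19.9 months (meets 6-month minimum)
LTV: 49,000 ÷ 41,500 = 118.1%, within 120% cap
Employment 83 ≥ 18 months
All criteria satisfied.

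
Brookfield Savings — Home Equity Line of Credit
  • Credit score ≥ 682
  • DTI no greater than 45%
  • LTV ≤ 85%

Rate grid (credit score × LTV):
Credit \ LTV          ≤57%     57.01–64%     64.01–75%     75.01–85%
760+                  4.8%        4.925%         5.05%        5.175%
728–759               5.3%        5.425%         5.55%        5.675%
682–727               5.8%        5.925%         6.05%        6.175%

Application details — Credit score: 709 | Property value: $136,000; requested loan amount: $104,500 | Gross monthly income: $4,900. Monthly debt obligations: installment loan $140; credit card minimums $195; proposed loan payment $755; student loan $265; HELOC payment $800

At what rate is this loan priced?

6.175%

Credit score 709 ≥ 682; Total monthly debts = (140 + 195 + 755 + 265 + 800) = 2,155. DTI = 2,155/4,900 = 44% ≤ 45%
LTV: 104,500 ÷ 136,000 = 76.8%, within 85% cap
Row: 709 falls in 682–727. Column: 76.8% falls in 75.01–85%. Rate = 6.175%.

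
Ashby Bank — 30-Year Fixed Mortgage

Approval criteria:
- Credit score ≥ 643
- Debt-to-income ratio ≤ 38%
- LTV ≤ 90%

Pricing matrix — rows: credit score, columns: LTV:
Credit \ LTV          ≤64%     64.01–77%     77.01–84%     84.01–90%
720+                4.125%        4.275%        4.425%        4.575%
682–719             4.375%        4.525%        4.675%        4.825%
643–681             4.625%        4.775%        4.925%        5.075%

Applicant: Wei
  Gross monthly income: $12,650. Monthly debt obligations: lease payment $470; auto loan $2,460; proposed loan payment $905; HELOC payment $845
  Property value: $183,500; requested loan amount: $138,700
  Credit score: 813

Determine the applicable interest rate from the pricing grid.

4.275%

Credit score 813 ≥ 643; Total monthly debts = (470 + 2,460 + 905 + 845) = 4,680. Debt-to-income = 4,680/12,650 = 37% — meets 38% limit
LTV: 138,700 ÷ 183,500 = 75.6%, within 90% cap
Credit 813 → row 720+; LTV 75.6% → column 64.01–77%. Grid cell → 4.275%.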